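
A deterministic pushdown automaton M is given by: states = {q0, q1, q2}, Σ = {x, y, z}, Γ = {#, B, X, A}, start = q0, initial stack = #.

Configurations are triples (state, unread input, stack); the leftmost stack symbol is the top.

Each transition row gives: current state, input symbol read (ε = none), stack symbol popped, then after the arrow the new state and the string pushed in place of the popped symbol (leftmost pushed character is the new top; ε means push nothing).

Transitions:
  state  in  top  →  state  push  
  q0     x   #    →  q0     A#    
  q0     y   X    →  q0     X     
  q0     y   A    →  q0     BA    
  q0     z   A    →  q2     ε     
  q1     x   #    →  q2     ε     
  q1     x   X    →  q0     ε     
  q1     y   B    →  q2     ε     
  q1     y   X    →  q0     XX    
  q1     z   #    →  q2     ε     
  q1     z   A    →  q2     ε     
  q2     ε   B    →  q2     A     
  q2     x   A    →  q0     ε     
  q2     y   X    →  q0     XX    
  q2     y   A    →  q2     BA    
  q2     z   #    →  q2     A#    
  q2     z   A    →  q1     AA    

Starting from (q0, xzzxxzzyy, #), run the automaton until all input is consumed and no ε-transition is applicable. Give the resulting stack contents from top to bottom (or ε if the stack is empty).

AAA#

(q0, xzzxxzzyy, #)
  read x, top #: go to q0, push A# → (q0, zzxxzzyy, A#)
  read z, top A: go to q2, push ε → (q2, zxxzzyy, #)
  read z, top #: go to q2, push A# → (q2, xxzzyy, A#)
  read x, top A: go to q0, push ε → (q0, xzzyy, #)
  read x, top #: go to q0, push A# → (q0, zzyy, A#)
  read z, top A: go to q2, push ε → (q2, zyy, #)
  read z, top #: go to q2, push A# → (q2, yy, A#)
  read y, top A: go to q2, push BA → (q2, y, BA#)
  ε-move, top B: go to q2, push A → (q2, y, AA#)
  read y, top A: go to q2, push BA → (q2, ε, BAA#)
  ε-move, top B: go to q2, push A → (q2, ε, AAA#)
All input consumed in state q2 with stack AAA#.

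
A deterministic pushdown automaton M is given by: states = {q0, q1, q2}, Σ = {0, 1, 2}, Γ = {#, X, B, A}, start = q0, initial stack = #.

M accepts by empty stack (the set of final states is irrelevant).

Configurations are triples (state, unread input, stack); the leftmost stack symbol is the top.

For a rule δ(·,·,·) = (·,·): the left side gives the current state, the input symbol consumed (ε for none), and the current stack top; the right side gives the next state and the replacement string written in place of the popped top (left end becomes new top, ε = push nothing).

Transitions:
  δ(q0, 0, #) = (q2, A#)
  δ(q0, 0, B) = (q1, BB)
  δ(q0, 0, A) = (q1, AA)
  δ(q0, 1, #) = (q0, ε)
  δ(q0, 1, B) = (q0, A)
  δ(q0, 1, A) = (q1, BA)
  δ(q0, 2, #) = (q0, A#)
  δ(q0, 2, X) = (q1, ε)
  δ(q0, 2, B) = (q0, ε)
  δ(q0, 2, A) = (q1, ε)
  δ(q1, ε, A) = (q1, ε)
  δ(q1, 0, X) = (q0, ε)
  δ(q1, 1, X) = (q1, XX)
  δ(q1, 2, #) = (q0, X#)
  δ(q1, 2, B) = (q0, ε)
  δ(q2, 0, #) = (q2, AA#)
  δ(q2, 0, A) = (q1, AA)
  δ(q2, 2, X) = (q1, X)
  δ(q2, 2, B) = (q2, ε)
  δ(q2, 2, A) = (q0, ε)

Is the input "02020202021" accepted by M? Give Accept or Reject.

Accept

(q0, 02020202021, #) ⊢ (q2, 2020202021, A#) ⊢ (q0, 020202021, #) ⊢ (q2, 20202021, A#) ⊢ (q0, 0202021, #) ⊢ (q2, 202021, A#) ⊢ (q0, 02021, #) ⊢ (q2, 2021, A#) ⊢ (q0, 021, #) ⊢ (q2, 21, A#) ⊢ (q0, 1, #) ⊢ (q0, ε, ε)
All input consumed and the stack is empty.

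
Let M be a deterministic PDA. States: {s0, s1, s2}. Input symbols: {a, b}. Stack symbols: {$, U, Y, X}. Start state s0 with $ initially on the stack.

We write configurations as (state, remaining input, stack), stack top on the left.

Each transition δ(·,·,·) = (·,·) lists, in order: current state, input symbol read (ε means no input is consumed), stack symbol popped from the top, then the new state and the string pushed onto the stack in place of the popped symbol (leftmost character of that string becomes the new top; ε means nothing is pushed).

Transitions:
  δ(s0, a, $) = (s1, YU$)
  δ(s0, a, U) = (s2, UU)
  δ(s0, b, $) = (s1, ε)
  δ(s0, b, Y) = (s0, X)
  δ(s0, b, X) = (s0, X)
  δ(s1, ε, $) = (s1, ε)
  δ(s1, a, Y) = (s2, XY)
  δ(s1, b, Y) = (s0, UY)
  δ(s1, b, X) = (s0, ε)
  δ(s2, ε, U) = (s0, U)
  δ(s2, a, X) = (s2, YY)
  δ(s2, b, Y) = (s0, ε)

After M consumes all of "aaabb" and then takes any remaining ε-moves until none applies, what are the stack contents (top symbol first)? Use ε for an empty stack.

XYU$

(s0, aaabb, $)
  read a, top $: go to s1, push YU$ → (s1, aabb, YU$)
  read a, top Y: go to s2, push XY → (s2, abb, XYU$)
  read a, top X: go to s2, push YY → (s2, bb, YYYU$)
  read b, top Y: go to s0, push ε → (s0, b, YYU$)
  read b, top Y: go to s0, push X → (s0, ε, XYU$)
All input consumed in state s0 with stack XYU$.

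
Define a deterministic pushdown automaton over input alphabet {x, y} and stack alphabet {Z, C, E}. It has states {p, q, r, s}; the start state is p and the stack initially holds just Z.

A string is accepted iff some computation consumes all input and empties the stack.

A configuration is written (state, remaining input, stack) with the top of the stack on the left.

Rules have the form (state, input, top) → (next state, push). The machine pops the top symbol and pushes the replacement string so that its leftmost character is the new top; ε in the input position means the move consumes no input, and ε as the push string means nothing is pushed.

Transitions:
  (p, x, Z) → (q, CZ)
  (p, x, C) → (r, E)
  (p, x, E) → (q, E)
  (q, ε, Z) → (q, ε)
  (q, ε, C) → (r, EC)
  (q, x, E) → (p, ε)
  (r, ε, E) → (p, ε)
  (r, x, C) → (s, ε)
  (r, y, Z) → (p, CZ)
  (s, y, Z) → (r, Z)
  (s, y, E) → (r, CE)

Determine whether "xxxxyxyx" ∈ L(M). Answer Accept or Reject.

Reject

(p, xxxxyxyx, Z)
  read x, top Z: go to q, push CZ → (q, xxxyxyx, CZ)
  ε-move, top C: go to r, push EC → (r, xxxyxyx, ECZ)
  ε-move, top E: go to p, push ε → (p, xxxyxyx, CZ)
  read x, top C: go to r, push E → (r, xxyxyx, EZ)
  ε-move, top E: go to p, push ε → (p, xxyxyx, Z)
  read x, top Z: go to q, push CZ → (q, xyxyx, CZ)
  ε-move, top C: go to r, push EC → (r, xyxyx, ECZ)
  ε-move, top E: go to p, push ε → (p, xyxyx, CZ)
  read x, top C: go to r, push E → (r, yxyx, EZ)
  ε-move, top E: go to p, push ε → (p, yxyx, Z)
No transition applies at (p, yxyx, Z); input not fully consumed.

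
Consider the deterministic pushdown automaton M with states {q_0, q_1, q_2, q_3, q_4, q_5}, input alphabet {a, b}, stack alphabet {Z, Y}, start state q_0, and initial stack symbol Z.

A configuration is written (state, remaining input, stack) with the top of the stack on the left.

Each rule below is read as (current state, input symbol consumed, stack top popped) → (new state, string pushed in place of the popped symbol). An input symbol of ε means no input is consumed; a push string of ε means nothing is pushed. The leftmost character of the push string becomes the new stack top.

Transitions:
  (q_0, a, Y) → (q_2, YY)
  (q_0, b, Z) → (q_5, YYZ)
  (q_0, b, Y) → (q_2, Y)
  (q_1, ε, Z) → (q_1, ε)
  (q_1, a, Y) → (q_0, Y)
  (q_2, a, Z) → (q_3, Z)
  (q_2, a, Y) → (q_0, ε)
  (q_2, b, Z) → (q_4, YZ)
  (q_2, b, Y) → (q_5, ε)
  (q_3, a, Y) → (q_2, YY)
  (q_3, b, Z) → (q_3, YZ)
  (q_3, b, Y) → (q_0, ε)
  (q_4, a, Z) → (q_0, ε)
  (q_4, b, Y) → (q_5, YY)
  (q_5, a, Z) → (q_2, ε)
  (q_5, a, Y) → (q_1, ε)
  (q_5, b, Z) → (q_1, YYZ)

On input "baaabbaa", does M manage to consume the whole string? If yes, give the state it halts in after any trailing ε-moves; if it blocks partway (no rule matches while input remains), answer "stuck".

(q_0, baaabbaa, Z)
  read b, top Z: go to q_5, push YYZ → (q_5, aaabbaa, YYZ)
  read a, top Y: go to q_1, push ε → (q_1, aabbaa, YZ)
  read a, top Y: go to q_0, push Y → (q_0, abbaa, YZ)
  read a, top Y: go to q_2, push YY → (q_2, bbaa, YYZ)
  read b, top Y: go to q_5, push ε → (q_5, baa, YZ)
No transition for (q_5, b, top Y); M blocks with input baa remaining.

stuck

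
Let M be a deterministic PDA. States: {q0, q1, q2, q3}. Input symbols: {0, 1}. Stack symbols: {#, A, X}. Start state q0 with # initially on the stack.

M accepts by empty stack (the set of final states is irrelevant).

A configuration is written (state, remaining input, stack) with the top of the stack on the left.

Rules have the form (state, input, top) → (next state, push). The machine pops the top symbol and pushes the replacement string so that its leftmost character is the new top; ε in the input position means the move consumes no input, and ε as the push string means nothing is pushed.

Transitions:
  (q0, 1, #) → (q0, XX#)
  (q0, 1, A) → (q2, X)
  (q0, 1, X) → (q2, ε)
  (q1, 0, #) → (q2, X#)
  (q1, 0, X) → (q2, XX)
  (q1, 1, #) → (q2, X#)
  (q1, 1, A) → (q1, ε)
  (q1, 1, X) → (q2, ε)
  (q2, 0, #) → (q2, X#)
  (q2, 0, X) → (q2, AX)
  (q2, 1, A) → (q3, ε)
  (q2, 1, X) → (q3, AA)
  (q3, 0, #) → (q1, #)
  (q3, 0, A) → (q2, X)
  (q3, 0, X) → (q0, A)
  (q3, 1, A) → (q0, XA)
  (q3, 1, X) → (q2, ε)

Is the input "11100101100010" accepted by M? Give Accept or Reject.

Reject

(q0, 11100101100010, #)
  read 1, top #: go to q0, push XX# → (q0, 1100101100010, XX#)
  read 1, top X: go to q2, push ε → (q2, 100101100010, X#)
  read 1, top X: go to q3, push AA → (q3, 00101100010, AA#)
  read 0, top A: go to q2, push X → (q2, 0101100010, XA#)
  read 0, top X: go to q2, push AX → (q2, 101100010, AXA#)
  read 1, top A: go to q3, push ε → (q3, 01100010, XA#)
  read 0, top X: go to q0, push A → (q0, 1100010, AA#)
  read 1, top A: go to q2, push X → (q2, 100010, XA#)
  read 1, top X: go to q3, push AA → (q3, 00010, AAA#)
  read 0, top A: go to q2, push X → (q2, 0010, XAA#)
  read 0, top X: go to q2, push AX → (q2, 010, AXAA#)
No transition applies at (q2, 010, AXAA#); input not fully consumed.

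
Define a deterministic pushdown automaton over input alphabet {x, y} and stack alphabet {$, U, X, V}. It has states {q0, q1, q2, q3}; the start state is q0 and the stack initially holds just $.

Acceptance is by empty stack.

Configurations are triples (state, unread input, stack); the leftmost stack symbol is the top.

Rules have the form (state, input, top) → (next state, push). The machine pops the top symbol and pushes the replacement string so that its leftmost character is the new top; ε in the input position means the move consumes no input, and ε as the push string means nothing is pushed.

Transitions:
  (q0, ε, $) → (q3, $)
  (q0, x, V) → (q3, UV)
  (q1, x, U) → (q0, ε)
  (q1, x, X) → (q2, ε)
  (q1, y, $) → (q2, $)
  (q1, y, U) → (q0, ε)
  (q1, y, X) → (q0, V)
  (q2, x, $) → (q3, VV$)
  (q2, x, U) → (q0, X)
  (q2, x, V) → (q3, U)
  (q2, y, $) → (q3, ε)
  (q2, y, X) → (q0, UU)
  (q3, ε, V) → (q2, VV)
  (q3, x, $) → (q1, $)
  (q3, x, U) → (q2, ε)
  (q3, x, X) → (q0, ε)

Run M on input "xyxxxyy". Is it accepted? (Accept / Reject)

Reject

(q0, xyxxxyy, $)
  ε-move, top $: go to q3, push $ → (q3, xyxxxyy, $)
  read x, top $: go to q1, push $ → (q1, yxxxyy, $)
  read y, top $: go to q2, push $ → (q2, xxxyy, $)
  read x, top $: go to q3, push VV$ → (q3, xxyy, VV$)
  ε-move, top V: go to q2, push VV → (q2, xxyy, VVV$)
  read x, top V: go to q3, push U → (q3, xyy, UVV$)
  read x, top U: go to q2, push ε → (q2, yy, VV$)
No transition applies at (q2, yy, VV$); input not fully consumed.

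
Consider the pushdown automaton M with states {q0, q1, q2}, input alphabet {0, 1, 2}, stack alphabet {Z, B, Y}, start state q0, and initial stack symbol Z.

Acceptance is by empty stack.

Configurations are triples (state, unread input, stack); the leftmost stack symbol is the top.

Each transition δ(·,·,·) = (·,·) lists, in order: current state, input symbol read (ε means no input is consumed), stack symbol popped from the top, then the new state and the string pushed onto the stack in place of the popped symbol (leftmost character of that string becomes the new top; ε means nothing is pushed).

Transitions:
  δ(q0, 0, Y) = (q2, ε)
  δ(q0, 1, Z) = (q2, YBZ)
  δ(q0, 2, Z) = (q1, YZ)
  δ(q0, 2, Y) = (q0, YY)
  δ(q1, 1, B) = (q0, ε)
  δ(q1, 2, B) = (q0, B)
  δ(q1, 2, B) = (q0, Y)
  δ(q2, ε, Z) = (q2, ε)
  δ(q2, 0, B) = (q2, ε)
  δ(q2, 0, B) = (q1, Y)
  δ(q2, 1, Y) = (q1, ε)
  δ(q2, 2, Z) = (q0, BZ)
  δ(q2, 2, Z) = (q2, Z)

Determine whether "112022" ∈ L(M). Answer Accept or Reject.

Accept

One accepting computation: (q0, 112022, Z) ⊢ (q2, 12022, YBZ) ⊢ (q1, 2022, BZ) ⊢ (q0, 022, YZ) ⊢ (q2, 22, Z) ⊢ (q2, 2, Z) ⊢ (q2, ε, Z) ⊢ (q2, ε, ε)
All input consumed and the stack is empty.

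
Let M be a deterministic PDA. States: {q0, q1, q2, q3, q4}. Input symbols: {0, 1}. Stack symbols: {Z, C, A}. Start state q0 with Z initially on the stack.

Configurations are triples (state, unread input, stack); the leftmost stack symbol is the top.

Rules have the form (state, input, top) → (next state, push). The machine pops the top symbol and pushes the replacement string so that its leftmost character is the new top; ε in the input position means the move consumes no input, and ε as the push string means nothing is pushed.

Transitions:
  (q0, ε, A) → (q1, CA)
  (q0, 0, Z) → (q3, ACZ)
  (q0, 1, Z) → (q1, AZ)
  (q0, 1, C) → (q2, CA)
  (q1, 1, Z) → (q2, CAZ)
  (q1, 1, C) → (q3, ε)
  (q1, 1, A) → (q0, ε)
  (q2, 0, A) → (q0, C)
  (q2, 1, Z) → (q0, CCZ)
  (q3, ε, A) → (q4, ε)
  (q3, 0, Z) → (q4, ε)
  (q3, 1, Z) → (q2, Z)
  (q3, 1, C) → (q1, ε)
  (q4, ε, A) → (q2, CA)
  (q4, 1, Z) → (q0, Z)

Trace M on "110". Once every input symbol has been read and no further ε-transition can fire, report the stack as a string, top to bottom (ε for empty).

(q0, 110, Z) ⊢ (q1, 10, AZ) ⊢ (q0, 0, Z) ⊢ (q3, ε, ACZ) ⊢ (q4, ε, CZ)
All input consumed in state q4 with stack CZ.

CZ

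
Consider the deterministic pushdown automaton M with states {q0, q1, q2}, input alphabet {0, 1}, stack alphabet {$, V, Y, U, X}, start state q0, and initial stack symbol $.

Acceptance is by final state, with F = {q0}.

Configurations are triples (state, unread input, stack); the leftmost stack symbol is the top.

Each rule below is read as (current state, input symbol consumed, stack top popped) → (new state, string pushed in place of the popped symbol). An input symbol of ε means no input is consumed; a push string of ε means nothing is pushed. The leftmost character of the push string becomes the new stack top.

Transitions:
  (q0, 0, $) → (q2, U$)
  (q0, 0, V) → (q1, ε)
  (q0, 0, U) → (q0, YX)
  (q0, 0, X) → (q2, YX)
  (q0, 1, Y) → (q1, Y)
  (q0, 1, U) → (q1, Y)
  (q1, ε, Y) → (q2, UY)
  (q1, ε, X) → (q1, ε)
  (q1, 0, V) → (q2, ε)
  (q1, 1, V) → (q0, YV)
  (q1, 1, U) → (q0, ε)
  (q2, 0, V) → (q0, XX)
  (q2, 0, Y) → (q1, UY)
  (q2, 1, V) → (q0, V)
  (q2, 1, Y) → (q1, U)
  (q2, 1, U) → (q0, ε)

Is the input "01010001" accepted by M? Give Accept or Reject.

Reject

(q0, 01010001, $)
  read 0, top $: go to q2, push U$ → (q2, 1010001, U$)
  read 1, top U: go to q0, push ε → (q0, 010001, $)
  read 0, top $: go to q2, push U$ → (q2, 10001, U$)
  read 1, top U: go to q0, push ε → (q0, 0001, $)
  read 0, top $: go to q2, push U$ → (q2, 001, U$)
No transition applies at (q2, 001, U$); input not fully consumed.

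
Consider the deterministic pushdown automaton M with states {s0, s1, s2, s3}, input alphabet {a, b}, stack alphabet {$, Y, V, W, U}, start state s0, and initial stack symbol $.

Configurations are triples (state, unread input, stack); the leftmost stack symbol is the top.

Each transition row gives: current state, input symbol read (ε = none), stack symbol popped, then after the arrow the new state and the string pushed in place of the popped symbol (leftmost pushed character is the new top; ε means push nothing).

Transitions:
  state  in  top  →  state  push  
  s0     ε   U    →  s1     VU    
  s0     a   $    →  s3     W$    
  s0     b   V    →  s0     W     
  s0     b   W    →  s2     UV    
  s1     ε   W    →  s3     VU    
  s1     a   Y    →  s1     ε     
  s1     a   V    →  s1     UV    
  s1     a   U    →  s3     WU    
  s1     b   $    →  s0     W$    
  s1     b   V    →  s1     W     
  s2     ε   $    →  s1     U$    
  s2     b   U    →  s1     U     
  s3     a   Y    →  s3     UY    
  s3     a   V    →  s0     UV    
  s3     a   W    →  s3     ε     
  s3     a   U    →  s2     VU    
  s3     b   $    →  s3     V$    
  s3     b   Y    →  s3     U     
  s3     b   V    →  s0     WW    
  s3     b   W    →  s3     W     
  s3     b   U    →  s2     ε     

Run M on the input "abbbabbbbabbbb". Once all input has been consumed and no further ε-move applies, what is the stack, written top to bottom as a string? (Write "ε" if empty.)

(s0, abbbabbbbabbbb, $) ⊢ (s3, bbbabbbbabbbb, W$) ⊢ (s3, bbabbbbabbbb, W$) ⊢ (s3, babbbbabbbb, W$) ⊢ (s3, abbbbabbbb, W$) ⊢ (s3, bbbbabbbb, $) ⊢ (s3, bbbabbbb, V$) ⊢ (s0, bbabbbb, WW$) ⊢ (s2, babbbb, UVW$) ⊢ (s1, abbbb, UVW$) ⊢ (s3, bbbb, WUVW$) ⊢ (s3, bbb, WUVW$) ⊢ (s3, bb, WUVW$) ⊢ (s3, b, WUVW$) ⊢ (s3, ε, WUVW$)
All input consumed in state s3 with stack WUVW$.

WUVW$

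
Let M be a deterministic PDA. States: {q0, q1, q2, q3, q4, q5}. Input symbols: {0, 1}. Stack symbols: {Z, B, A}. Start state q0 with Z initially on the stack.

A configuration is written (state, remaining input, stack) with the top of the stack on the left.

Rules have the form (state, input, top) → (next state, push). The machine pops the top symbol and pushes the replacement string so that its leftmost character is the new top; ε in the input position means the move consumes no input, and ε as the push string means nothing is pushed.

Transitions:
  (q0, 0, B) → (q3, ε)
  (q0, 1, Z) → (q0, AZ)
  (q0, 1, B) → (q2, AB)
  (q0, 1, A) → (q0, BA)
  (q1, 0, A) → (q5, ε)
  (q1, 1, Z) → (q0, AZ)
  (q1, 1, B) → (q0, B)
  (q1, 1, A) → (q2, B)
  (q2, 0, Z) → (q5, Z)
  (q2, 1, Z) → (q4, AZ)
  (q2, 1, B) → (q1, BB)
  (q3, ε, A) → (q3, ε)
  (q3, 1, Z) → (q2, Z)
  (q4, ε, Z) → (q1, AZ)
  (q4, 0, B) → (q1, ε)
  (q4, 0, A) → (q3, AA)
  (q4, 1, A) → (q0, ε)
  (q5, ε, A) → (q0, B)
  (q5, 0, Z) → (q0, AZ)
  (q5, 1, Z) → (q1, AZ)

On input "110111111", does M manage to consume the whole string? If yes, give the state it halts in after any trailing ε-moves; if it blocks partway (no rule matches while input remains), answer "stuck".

q2

(q0, 110111111, Z)
  read 1, top Z: go to q0, push AZ → (q0, 10111111, AZ)
  read 1, top A: go to q0, push BA → (q0, 0111111, BAZ)
  read 0, top B: go to q3, push ε → (q3, 111111, AZ)
  ε-move, top A: go to q3, push ε → (q3, 111111, Z)
  read 1, top Z: go to q2, push Z → (q2, 11111, Z)
  read 1, top Z: go to q4, push AZ → (q4, 1111, AZ)
  read 1, top A: go to q0, push ε → (q0, 111, Z)
  read 1, top Z: go to q0, push AZ → (q0, 11, AZ)
  read 1, top A: go to q0, push BA → (q0, 1, BAZ)
  read 1, top B: go to q2, push AB → (q2, ε, ABAZ)
All input consumed; M is in state q2.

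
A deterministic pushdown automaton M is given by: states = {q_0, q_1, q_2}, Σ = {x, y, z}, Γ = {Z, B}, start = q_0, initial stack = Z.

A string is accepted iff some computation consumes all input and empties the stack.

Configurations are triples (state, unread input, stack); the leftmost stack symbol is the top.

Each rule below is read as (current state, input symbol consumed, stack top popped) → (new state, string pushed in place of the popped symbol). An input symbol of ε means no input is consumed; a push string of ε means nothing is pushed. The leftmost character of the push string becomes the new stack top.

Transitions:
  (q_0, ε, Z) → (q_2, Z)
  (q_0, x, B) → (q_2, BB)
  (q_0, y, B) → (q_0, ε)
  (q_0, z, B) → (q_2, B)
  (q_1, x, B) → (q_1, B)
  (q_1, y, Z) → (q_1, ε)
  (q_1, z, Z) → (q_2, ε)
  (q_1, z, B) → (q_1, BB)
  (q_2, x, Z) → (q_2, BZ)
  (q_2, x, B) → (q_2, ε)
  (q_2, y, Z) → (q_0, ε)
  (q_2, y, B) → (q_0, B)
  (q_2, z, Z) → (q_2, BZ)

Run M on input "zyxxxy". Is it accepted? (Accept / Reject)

(q_0, zyxxxy, Z) ⊢ (q_2, zyxxxy, Z) ⊢ (q_2, yxxxy, BZ) ⊢ (q_0, xxxy, BZ) ⊢ (q_2, xxy, BBZ) ⊢ (q_2, xy, BZ) ⊢ (q_2, y, Z) ⊢ (q_0, ε, ε)
All input consumed and the stack is empty.

Accept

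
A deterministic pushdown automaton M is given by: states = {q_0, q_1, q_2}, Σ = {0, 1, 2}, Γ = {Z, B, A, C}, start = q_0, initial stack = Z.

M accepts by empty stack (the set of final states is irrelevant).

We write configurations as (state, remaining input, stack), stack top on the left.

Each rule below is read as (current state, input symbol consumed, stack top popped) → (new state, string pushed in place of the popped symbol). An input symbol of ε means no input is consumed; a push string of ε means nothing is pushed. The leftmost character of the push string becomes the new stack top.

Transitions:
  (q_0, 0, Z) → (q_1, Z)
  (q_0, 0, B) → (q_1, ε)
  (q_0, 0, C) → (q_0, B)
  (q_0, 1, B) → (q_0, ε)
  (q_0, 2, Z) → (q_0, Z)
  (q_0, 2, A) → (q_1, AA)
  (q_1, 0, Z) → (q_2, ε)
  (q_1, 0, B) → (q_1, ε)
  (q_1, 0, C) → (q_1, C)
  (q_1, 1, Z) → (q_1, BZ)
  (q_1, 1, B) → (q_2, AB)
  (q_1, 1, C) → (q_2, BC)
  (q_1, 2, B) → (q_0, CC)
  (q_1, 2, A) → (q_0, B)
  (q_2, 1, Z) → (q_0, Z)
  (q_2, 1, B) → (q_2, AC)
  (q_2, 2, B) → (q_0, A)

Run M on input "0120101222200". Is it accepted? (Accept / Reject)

Accept

(q_0, 0120101222200, Z)
  read 0, top Z: go to q_1, push Z → (q_1, 120101222200, Z)
  read 1, top Z: go to q_1, push BZ → (q_1, 20101222200, BZ)
  read 2, top B: go to q_0, push CC → (q_0, 0101222200, CCZ)
  read 0, top C: go to q_0, push B → (q_0, 101222200, BCZ)
  read 1, top B: go to q_0, push ε → (q_0, 01222200, CZ)
  read 0, top C: go to q_0, push B → (q_0, 1222200, BZ)
  read 1, top B: go to q_0, push ε → (q_0, 222200, Z)
  read 2, top Z: go to q_0, push Z → (q_0, 22200, Z)
  read 2, top Z: go to q_0, push Z → (q_0, 2200, Z)
  read 2, top Z: go to q_0, push Z → (q_0, 200, Z)
  read 2, top Z: go to q_0, push Z → (q_0, 00, Z)
  read 0, top Z: go to q_1, push Z → (q_1, 0, Z)
  read 0, top Z: go to q_2, push ε → (q_2, ε, ε)
All input consumed and the stack is empty.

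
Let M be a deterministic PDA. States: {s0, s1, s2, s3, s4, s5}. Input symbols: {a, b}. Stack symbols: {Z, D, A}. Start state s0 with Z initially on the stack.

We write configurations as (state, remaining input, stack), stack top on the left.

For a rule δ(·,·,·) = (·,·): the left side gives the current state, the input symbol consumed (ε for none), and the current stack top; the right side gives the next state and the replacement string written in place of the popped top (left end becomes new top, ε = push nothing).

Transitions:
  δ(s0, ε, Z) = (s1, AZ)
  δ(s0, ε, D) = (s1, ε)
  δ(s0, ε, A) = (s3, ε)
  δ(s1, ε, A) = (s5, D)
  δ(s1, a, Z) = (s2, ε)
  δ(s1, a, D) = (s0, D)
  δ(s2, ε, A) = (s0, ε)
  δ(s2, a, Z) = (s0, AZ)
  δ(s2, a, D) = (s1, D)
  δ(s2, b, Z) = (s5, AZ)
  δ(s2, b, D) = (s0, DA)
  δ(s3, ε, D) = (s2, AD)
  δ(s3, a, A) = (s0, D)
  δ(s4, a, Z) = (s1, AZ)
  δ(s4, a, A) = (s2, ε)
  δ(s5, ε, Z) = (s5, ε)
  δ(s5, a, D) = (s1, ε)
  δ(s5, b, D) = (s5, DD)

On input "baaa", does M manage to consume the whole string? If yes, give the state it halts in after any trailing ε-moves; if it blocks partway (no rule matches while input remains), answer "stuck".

s2

(s0, baaa, Z)
  ε-move, top Z: go to s1, push AZ → (s1, baaa, AZ)
  ε-move, top A: go to s5, push D → (s5, baaa, DZ)
  read b, top D: go to s5, push DD → (s5, aaa, DDZ)
  read a, top D: go to s1, push ε → (s1, aa, DZ)
  read a, top D: go to s0, push D → (s0, a, DZ)
  ε-move, top D: go to s1, push ε → (s1, a, Z)
  read a, top Z: go to s2, push ε → (s2, ε, ε)
All input consumed; M is in state s2.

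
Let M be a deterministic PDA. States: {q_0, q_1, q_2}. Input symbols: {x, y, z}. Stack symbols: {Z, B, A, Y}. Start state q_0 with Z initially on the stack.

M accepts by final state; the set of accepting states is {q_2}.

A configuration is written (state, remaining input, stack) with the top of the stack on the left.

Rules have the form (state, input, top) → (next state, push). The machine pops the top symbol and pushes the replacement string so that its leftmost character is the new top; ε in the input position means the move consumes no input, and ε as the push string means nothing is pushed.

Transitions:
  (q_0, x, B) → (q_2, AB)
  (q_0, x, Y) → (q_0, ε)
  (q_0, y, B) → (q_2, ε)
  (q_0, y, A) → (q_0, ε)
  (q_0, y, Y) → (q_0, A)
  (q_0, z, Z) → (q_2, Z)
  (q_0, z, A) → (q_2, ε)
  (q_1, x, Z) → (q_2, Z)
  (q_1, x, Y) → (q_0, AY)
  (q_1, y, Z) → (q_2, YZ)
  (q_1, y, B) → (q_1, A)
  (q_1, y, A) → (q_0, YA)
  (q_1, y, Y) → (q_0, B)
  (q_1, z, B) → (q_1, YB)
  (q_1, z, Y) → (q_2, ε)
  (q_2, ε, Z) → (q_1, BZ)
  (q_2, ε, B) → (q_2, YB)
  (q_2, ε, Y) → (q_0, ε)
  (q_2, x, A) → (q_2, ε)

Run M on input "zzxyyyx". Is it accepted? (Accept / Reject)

(q_0, zzxyyyx, Z)
  read z, top Z: go to q_2, push Z → (q_2, zxyyyx, Z)
  ε-move, top Z: go to q_1, push BZ → (q_1, zxyyyx, BZ)
  read z, top B: go to q_1, push YB → (q_1, xyyyx, YBZ)
  read x, top Y: go to q_0, push AY → (q_0, yyyx, AYBZ)
  read y, top A: go to q_0, push ε → (q_0, yyx, YBZ)
  read y, top Y: go to q_0, push A → (q_0, yx, ABZ)
  read y, top A: go to q_0, push ε → (q_0, x, BZ)
  read x, top B: go to q_2, push AB → (q_2, ε, ABZ)
All input consumed; state q_2 ∈ F.

Accept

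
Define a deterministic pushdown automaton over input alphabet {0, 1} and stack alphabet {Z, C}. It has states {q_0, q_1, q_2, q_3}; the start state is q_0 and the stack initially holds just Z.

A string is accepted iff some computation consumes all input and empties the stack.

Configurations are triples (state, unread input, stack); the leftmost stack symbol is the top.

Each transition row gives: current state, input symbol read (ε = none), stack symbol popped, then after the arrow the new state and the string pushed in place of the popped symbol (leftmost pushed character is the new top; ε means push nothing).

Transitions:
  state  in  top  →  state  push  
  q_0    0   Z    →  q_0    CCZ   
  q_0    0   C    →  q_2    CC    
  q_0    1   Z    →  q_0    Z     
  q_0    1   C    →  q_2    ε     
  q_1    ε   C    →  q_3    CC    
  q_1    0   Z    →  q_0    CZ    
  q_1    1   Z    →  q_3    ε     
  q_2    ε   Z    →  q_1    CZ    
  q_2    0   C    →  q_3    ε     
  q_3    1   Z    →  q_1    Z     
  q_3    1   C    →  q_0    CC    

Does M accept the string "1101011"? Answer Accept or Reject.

Accept

(q_0, 1101011, Z)
  read 1, top Z: go to q_0, push Z → (q_0, 101011, Z)
  read 1, top Z: go to q_0, push Z → (q_0, 01011, Z)
  read 0, top Z: go to q_0, push CCZ → (q_0, 1011, CCZ)
  read 1, top C: go to q_2, push ε → (q_2, 011, CZ)
  read 0, top C: go to q_3, push ε → (q_3, 11, Z)
  read 1, top Z: go to q_1, push Z → (q_1, 1, Z)
  read 1, top Z: go to q_3, push ε → (q_3, ε, ε)
All input consumed and the stack is empty.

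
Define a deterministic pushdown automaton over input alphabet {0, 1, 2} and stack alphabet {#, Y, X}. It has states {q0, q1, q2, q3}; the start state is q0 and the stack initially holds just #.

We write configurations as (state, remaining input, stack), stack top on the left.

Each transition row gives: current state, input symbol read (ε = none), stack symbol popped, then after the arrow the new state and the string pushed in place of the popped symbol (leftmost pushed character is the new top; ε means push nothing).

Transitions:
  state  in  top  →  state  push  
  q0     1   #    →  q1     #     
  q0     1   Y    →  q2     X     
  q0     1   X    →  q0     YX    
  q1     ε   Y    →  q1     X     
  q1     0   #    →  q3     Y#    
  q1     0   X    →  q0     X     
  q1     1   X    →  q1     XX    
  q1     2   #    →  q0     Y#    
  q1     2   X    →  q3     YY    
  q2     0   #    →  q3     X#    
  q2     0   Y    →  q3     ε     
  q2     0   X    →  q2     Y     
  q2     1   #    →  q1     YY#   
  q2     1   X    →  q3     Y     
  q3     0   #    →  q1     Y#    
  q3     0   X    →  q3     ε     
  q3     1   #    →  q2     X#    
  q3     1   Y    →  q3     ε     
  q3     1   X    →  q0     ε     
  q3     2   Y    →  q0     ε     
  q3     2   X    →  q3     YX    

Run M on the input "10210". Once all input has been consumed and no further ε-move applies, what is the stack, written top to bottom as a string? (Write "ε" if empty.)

Y#

(q0, 10210, #) ⊢ (q1, 0210, #) ⊢ (q3, 210, Y#) ⊢ (q0, 10, #) ⊢ (q1, 0, #) ⊢ (q3, ε, Y#)
All input consumed in state q3 with stack Y#.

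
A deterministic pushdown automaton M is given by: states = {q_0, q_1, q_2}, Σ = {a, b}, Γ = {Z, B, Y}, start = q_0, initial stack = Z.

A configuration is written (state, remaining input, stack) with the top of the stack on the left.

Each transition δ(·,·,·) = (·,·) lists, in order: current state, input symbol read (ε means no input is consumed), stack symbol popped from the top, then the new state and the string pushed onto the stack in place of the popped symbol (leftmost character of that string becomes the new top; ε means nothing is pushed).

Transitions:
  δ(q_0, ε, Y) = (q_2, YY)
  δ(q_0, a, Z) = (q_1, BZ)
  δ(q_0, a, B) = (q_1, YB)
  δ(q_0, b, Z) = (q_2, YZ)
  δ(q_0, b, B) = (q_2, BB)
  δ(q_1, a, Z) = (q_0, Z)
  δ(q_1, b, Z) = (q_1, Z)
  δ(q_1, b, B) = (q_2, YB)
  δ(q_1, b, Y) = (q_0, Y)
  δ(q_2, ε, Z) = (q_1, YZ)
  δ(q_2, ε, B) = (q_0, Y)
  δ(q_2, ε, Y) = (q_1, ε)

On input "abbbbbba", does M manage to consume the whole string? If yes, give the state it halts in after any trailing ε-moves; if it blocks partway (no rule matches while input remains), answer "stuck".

(q_0, abbbbbba, Z) ⊢ (q_1, bbbbbba, BZ) ⊢ (q_2, bbbbba, YBZ) ⊢ (q_1, bbbbba, BZ) ⊢ (q_2, bbbba, YBZ) ⊢ (q_1, bbbba, BZ) ⊢ (q_2, bbba, YBZ) ⊢ (q_1, bbba, BZ) ⊢ (q_2, bba, YBZ) ⊢ (q_1, bba, BZ) ⊢ (q_2, ba, YBZ) ⊢ (q_1, ba, BZ) ⊢ (q_2, a, YBZ) ⊢ (q_1, a, BZ)
No transition for (q_1, a, top B); M blocks with input a remaining.

stuck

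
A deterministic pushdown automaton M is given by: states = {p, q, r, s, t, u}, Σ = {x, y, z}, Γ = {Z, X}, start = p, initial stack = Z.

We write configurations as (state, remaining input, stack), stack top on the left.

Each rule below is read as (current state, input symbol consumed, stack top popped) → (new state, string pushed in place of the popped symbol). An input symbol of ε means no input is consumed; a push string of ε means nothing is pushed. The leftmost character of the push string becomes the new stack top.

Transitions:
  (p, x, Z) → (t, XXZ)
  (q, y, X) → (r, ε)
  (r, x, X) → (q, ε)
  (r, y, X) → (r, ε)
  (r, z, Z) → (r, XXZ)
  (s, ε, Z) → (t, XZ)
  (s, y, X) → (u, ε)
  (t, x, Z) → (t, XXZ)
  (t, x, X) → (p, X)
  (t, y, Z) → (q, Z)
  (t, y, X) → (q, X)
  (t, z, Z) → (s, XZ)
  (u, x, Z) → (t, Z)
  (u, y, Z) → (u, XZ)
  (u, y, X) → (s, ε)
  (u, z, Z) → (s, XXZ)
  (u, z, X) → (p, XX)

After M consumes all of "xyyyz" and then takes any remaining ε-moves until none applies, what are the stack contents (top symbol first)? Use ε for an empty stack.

XXZ

(p, xyyyz, Z)
  read x, top Z: go to t, push XXZ → (t, yyyz, XXZ)
  read y, top X: go to q, push X → (q, yyz, XXZ)
  read y, top X: go to r, push ε → (r, yz, XZ)
  read y, top X: go to r, push ε → (r, z, Z)
  read z, top Z: go to r, push XXZ → (r, ε, XXZ)
All input consumed in state r with stack XXZ.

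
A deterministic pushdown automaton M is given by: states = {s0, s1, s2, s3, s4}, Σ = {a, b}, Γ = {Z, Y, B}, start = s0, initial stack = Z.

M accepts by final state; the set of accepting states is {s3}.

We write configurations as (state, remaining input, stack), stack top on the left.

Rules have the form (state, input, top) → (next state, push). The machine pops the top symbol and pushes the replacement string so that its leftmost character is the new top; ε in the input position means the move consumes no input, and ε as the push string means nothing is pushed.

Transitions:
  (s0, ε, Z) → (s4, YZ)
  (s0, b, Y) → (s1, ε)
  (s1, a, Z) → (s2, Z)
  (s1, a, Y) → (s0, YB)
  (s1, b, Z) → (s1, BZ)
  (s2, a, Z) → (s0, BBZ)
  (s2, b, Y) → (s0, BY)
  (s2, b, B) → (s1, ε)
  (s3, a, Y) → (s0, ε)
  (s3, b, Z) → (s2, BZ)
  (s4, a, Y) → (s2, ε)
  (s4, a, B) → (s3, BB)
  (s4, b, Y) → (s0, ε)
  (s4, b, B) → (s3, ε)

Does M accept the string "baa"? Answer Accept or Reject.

Reject

(s0, baa, Z)
  ε-move, top Z: go to s4, push YZ → (s4, baa, YZ)
  read b, top Y: go to s0, push ε → (s0, aa, Z)
  ε-move, top Z: go to s4, push YZ → (s4, aa, YZ)
  read a, top Y: go to s2, push ε → (s2, a, Z)
  read a, top Z: go to s0, push BBZ → (s0, ε, BBZ)
All input consumed; state s0 ∉ F and no further ε-move applies.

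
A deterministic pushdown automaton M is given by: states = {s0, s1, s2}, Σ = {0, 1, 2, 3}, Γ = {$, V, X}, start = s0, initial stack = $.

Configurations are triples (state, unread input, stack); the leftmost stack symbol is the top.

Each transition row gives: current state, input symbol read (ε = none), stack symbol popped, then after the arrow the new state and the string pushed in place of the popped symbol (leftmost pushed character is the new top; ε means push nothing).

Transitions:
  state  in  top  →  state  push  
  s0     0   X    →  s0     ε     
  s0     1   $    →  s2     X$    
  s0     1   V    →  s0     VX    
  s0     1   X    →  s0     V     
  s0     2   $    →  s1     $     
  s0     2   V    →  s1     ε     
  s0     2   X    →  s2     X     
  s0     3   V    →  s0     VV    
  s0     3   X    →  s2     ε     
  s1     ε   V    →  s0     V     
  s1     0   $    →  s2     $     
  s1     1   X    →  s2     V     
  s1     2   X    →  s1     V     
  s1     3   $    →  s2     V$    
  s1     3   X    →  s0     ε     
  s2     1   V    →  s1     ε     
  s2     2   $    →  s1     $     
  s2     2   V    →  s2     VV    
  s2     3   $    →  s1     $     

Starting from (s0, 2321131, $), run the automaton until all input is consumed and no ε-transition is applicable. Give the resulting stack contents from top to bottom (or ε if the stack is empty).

VXVX$

(s0, 2321131, $)
  read 2, top $: go to s1, push $ → (s1, 321131, $)
  read 3, top $: go to s2, push V$ → (s2, 21131, V$)
  read 2, top V: go to s2, push VV → (s2, 1131, VV$)
  read 1, top V: go to s1, push ε → (s1, 131, V$)
  ε-move, top V: go to s0, push V → (s0, 131, V$)
  read 1, top V: go to s0, push VX → (s0, 31, VX$)
  read 3, top V: go to s0, push VV → (s0, 1, VVX$)
  read 1, top V: go to s0, push VX → (s0, ε, VXVX$)
All input consumed in state s0 with stack VXVX$.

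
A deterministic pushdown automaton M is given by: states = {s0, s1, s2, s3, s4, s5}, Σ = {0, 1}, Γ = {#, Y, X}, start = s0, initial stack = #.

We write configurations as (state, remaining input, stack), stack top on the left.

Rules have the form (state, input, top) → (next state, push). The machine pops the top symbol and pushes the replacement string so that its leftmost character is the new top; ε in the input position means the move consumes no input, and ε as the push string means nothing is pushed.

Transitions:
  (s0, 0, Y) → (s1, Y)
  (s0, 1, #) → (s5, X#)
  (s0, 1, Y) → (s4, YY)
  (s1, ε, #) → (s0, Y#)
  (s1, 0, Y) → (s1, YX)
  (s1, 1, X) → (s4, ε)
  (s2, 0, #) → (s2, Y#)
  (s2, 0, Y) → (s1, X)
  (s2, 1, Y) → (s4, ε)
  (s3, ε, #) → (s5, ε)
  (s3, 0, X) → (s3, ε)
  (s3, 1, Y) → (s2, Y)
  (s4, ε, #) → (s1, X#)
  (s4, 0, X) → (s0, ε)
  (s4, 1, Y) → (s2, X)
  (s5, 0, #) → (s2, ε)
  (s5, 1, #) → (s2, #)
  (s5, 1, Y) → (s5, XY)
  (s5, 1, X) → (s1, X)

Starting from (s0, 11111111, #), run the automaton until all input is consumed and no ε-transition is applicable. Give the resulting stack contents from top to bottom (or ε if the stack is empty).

(s0, 11111111, #)
  read 1, top #: go to s5, push X# → (s5, 1111111, X#)
  read 1, top X: go to s1, push X → (s1, 111111, X#)
  read 1, top X: go to s4, push ε → (s4, 11111, #)
  ε-move, top #: go to s1, push X# → (s1, 11111, X#)
  read 1, top X: go to s4, push ε → (s4, 1111, #)
  ε-move, top #: go to s1, push X# → (s1, 1111, X#)
  read 1, top X: go to s4, push ε → (s4, 111, #)
  ε-move, top #: go to s1, push X# → (s1, 111, X#)
  read 1, top X: go to s4, push ε → (s4, 11, #)
  ε-move, top #: go to s1, push X# → (s1, 11, X#)
  read 1, top X: go to s4, push ε → (s4, 1, #)
  ε-move, top #: go to s1, push X# → (s1, 1, X#)
  read 1, top X: go to s4, push ε → (s4, ε, #)
  ε-move, top #: go to s1, push X# → (s1, ε, X#)
All input consumed in state s1 with stack X#.

X#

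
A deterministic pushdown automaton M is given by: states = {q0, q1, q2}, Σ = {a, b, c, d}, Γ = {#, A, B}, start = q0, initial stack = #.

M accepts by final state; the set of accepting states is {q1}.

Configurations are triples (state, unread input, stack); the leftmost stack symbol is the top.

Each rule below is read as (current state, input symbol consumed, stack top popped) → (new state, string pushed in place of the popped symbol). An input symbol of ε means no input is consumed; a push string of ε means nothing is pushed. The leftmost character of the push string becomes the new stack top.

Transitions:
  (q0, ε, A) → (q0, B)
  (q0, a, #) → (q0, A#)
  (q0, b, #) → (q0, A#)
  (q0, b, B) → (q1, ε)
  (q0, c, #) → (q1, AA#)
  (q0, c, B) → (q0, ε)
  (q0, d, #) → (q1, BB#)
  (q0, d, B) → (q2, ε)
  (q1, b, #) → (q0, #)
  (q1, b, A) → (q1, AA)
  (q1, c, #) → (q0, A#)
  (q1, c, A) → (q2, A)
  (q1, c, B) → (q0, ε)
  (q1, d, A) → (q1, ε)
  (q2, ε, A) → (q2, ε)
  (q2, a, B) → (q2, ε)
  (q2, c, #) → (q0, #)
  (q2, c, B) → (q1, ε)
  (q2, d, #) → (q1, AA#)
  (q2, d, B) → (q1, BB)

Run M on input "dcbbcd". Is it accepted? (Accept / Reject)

Accept

(q0, dcbbcd, #) ⊢ (q1, cbbcd, BB#) ⊢ (q0, bbcd, B#) ⊢ (q1, bcd, #) ⊢ (q0, cd, #) ⊢ (q1, d, AA#) ⊢ (q1, ε, A#)
All input consumed; state q1 ∈ F.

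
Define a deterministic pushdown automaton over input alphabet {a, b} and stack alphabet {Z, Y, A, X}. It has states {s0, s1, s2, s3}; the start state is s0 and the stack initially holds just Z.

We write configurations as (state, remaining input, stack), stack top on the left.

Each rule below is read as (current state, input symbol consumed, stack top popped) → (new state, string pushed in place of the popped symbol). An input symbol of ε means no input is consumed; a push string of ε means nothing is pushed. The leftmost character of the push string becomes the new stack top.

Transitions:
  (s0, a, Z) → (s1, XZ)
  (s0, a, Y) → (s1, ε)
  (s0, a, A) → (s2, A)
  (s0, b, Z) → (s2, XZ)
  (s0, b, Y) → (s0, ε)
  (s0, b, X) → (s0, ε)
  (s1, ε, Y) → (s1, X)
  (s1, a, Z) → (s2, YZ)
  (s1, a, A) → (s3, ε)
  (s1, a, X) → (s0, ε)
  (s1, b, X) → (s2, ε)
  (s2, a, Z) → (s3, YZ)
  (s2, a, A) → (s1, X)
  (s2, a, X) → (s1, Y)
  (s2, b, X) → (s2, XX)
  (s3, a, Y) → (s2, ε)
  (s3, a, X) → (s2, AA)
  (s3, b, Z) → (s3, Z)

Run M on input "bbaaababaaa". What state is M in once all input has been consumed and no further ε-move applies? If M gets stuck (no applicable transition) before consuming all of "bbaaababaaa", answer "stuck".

(s0, bbaaababaaa, Z) ⊢ (s2, baaababaaa, XZ) ⊢ (s2, aaababaaa, XXZ) ⊢ (s1, aababaaa, YXZ) ⊢ (s1, aababaaa, XXZ) ⊢ (s0, ababaaa, XZ)
No transition for (s0, a, top X); M blocks with input ababaaa remaining.

stuck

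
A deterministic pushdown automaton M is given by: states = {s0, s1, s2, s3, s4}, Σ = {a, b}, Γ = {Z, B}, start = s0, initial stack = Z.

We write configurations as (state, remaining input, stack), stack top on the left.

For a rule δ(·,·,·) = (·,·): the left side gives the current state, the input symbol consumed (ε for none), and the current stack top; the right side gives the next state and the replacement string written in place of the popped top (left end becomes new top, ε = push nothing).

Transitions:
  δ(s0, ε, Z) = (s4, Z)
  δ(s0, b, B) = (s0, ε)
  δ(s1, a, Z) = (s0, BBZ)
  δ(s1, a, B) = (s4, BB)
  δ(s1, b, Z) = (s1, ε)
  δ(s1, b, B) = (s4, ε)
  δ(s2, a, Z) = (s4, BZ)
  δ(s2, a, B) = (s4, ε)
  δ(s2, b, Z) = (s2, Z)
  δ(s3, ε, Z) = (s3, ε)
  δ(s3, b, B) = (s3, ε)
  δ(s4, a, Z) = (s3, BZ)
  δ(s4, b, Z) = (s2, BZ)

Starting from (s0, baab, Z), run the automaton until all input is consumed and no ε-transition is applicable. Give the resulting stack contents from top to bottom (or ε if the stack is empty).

ε

(s0, baab, Z)
  ε-move, top Z: go to s4, push Z → (s4, baab, Z)
  read b, top Z: go to s2, push BZ → (s2, aab, BZ)
  read a, top B: go to s4, push ε → (s4, ab, Z)
  read a, top Z: go to s3, push BZ → (s3, b, BZ)
  read b, top B: go to s3, push ε → (s3, ε, Z)
  ε-move, top Z: go to s3, push ε → (s3, ε, ε)
All input consumed in state s3 with stack ε.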